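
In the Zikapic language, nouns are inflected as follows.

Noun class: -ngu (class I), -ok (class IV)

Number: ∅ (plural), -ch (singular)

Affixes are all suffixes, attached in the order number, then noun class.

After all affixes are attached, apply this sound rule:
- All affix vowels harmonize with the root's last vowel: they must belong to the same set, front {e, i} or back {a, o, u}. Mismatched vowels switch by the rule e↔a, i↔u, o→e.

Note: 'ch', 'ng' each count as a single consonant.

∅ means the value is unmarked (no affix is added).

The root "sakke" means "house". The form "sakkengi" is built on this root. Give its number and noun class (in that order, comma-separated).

Segment: sakke-ngu.
number: ∅ → plural.
noun class: -ngu → class I.

plural, class I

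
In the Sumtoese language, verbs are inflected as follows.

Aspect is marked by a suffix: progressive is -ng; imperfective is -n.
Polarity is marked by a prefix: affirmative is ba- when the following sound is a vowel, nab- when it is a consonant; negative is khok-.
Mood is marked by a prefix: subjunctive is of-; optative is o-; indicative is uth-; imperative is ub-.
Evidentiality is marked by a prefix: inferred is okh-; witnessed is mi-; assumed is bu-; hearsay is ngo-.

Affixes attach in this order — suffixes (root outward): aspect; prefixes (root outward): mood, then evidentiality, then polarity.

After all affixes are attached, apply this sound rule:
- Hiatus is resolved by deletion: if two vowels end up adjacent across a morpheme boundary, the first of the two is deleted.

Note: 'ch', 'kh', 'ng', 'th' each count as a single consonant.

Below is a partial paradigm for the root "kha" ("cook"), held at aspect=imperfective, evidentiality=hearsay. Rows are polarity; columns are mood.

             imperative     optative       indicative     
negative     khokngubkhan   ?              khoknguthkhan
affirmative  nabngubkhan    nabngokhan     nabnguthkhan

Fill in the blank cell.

Attach aspect imperfective -n → khan.
Attach mood optative o- → okhan.
Attach evidentiality hearsay ngo- → ngookhan.
Attach polarity negative khok- → khokngookhan.
Apply vowel deletion: khokngookhan → khokngokhan.

khokngokhan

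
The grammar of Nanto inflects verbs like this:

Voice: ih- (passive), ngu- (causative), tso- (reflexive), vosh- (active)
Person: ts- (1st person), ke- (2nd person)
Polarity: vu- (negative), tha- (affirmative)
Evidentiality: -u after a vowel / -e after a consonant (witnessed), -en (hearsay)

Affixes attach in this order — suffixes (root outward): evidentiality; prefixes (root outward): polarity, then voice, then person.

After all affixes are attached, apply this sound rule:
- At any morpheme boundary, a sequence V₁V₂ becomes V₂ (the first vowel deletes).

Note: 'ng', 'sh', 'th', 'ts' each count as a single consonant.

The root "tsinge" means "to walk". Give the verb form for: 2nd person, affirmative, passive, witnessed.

Attach polarity affirmative tha- → thatsinge.
Attach voice passive ih- → ihthatsinge.
Attach evidentiality witnessed -u (after vowel 'e') → ihthatsingeu.
Attach person 2nd person ke- → keihthatsingeu.
Apply vowel deletion: keihthatsingeu → kihthatsingu.

kihthatsingu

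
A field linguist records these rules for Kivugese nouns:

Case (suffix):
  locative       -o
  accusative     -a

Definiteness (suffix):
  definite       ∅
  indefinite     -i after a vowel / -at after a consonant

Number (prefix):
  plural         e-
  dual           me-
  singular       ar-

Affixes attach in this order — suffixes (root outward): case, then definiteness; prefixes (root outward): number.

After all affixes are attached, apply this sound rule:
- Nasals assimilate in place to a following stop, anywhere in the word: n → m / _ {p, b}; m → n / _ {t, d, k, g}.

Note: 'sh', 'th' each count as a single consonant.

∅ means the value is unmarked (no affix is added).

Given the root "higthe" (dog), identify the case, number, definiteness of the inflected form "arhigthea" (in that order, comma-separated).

accusative, singular, definite

Segment: ar-higthe-a.
case: -a → accusative.
number: ar- → singular.
definiteness: ∅ → definite.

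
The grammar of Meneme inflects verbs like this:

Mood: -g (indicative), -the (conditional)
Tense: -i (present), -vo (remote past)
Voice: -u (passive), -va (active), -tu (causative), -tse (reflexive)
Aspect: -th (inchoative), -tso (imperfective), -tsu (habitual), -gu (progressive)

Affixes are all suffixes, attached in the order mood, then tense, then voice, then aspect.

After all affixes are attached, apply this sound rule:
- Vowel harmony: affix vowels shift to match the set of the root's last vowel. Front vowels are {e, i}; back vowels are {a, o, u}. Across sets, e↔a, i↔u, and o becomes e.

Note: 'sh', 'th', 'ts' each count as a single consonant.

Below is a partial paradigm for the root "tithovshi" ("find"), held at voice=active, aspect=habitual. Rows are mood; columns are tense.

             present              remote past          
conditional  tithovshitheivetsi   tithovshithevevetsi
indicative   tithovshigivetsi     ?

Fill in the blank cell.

Attach mood indicative -g → tithovshig.
Attach tense remote past -vo → tithovshigvo.
Attach voice active -va → tithovshigvova.
Attach aspect habitual -tsu → tithovshigvovatsu.
Apply vowel harmony: tithovshigvovatsu → tithovshigvevetsi.

tithovshigvevetsi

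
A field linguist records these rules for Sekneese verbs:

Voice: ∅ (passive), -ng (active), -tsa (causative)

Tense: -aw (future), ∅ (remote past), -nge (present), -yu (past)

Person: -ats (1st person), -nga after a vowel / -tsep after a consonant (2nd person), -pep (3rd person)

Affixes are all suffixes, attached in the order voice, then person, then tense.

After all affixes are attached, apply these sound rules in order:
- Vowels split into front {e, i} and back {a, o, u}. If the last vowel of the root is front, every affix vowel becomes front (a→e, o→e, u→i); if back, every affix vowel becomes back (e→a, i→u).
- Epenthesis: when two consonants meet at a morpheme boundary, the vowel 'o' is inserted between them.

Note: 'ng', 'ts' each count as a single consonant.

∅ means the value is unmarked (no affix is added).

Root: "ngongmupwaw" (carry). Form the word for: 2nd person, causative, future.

Attach voice causative -tsa → ngongmupwawtsa.
Attach person 2nd person -nga (after vowel 'a') → ngongmupwawtsanga.
Attach tense future -aw → ngongmupwawtsangaaw.
Vowel harmony: no change.
Apply epenthesis: ngongmupwawtsangaaw → ngongmupwawotsangaaw.

ngongmupwawotsangaaw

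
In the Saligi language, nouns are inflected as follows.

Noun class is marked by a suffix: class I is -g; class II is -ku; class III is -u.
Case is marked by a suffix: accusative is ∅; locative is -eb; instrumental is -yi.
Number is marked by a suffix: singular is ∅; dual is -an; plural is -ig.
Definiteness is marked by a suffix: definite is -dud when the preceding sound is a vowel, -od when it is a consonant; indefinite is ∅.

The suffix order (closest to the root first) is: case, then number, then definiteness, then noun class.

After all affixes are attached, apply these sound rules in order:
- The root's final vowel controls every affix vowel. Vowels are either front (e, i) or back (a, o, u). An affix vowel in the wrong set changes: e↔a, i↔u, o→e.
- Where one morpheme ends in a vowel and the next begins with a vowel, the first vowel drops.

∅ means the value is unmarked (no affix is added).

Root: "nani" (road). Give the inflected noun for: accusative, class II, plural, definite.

nanigedki

case = accusative: zero marking, form stays nani.
Attach number plural -ig → naniig.
Attach definiteness definite -od (after consonant 'g') → naniigod.
Attach noun class class II -ku → naniigodku.
Apply vowel harmony: naniigodku → naniigedki.
Apply vowel deletion: naniigedki → nanigedki.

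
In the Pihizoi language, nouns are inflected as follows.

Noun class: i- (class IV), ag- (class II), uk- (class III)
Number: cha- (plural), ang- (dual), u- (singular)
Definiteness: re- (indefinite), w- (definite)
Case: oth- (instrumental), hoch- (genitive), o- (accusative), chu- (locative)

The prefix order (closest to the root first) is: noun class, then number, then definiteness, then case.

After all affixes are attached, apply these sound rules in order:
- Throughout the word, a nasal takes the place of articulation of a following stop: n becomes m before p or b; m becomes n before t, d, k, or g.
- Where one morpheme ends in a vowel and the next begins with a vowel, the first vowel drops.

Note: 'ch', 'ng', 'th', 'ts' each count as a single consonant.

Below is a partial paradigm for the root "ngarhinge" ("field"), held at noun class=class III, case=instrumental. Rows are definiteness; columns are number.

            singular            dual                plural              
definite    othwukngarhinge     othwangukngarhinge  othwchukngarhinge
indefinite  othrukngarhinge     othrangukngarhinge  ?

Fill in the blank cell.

Attach noun class class III uk- → ukngarhinge.
Attach number plural cha- → chaukngarhinge.
Attach definiteness indefinite re- → rechaukngarhinge.
Attach case instrumental oth- → othrechaukngarhinge.
Nasal assimilation: no change.
Apply vowel deletion: othrechaukngarhinge → othrechukngarhinge.

othrechukngarhinge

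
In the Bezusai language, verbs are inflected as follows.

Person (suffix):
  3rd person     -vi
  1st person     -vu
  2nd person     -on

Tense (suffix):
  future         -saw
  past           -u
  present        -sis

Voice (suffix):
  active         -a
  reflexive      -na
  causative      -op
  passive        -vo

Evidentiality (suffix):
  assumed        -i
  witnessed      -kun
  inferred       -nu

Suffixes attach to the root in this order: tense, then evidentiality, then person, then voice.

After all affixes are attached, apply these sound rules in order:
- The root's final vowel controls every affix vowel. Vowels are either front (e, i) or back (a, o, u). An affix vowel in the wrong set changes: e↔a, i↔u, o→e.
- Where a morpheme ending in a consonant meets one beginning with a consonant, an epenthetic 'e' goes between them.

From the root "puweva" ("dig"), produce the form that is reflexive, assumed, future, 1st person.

Attach tense future -saw → puwevasaw.
Attach evidentiality assumed -i → puwevasawi.
Attach person 1st person -vu → puwevasawivu.
Attach voice reflexive -na → puwevasawivuna.
Apply vowel harmony: puwevasawivuna → puwevasawuvuna.
Epenthesis: no change.

puwevasawuvuna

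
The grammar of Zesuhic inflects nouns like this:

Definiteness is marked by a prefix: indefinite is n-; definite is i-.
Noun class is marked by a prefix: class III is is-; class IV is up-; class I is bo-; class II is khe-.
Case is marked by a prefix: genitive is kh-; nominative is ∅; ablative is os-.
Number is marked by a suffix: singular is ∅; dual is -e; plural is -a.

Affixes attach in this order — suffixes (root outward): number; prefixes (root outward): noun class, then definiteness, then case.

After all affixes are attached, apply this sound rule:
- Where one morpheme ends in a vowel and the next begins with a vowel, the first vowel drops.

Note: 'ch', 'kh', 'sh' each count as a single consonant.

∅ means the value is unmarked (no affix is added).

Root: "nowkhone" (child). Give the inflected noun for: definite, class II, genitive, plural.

Attach noun class class II khe- → khenowkhone.
Attach definiteness definite i- → ikhenowkhone.
Attach case genitive kh- → khikhenowkhone.
Attach number plural -a → khikhenowkhonea.
Apply vowel deletion: khikhenowkhonea → khikhenowkhona.

khikhenowkhona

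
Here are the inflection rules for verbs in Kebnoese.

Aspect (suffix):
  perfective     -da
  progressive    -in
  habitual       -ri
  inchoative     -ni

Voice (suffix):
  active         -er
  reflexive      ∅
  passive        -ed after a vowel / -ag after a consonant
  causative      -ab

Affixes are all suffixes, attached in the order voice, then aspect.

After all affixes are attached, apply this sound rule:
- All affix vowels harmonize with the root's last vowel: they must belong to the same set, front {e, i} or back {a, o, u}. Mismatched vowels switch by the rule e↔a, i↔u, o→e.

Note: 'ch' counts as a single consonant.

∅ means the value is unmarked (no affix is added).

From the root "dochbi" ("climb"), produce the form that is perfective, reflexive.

dochbide

voice = reflexive: zero marking, form stays dochbi.
Attach aspect perfective -da → dochbida.
Apply vowel harmony: dochbida → dochbide.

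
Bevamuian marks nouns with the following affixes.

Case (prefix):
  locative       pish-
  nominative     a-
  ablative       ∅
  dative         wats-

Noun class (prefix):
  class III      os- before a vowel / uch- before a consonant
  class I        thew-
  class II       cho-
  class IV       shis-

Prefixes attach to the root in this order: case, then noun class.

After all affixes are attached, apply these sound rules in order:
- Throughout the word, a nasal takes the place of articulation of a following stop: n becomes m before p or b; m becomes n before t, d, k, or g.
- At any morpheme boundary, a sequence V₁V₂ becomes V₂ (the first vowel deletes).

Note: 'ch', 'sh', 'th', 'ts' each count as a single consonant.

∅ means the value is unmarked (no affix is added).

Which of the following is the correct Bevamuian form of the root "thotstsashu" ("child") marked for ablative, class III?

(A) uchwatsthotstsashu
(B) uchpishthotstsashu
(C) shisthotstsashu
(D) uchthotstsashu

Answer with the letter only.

D

case = ablative: zero marking, form stays thotstsashu.
Attach noun class class III uch- (before consonant 'th') → uchthotstsashu.
Nasal assimilation: no change.
Vowel deletion: no change.
So the correct form is uchthotstsashu, option (D).
(A) uchwatsthotstsashu is wrong: it uses dative instead of ablative for case.
(C) shisthotstsashu is wrong: it uses class IV instead of class III for noun class.
(B) uchpishthotstsashu is wrong: it uses locative instead of ablative for case.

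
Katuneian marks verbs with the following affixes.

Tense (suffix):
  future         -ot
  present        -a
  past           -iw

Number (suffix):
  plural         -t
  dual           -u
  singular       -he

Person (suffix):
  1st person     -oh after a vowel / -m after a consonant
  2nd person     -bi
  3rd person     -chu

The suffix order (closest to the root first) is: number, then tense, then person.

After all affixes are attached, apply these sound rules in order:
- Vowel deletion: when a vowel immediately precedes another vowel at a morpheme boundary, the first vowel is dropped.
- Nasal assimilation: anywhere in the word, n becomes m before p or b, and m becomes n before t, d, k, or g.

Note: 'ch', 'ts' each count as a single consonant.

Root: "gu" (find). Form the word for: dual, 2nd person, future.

Attach number dual -u → guu.
Attach tense future -ot → guuot.
Attach person 2nd person -bi → guuotbi.
Apply vowel deletion: guuotbi → gotbi.
Nasal assimilation: no change.

gotbi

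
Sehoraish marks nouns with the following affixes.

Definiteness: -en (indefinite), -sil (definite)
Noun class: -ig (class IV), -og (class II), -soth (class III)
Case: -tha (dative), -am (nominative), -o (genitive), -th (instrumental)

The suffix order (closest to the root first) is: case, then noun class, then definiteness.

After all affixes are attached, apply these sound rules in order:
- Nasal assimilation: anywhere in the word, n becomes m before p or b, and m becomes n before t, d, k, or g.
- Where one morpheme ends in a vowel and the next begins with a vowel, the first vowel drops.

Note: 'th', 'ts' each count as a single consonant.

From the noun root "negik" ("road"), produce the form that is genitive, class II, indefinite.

negikogen

Attach case genitive -o → negiko.
Attach noun class class II -og → negikoog.
Attach definiteness indefinite -en → negikoogen.
Nasal assimilation: no change.
Apply vowel deletion: negikoogen → negikogen.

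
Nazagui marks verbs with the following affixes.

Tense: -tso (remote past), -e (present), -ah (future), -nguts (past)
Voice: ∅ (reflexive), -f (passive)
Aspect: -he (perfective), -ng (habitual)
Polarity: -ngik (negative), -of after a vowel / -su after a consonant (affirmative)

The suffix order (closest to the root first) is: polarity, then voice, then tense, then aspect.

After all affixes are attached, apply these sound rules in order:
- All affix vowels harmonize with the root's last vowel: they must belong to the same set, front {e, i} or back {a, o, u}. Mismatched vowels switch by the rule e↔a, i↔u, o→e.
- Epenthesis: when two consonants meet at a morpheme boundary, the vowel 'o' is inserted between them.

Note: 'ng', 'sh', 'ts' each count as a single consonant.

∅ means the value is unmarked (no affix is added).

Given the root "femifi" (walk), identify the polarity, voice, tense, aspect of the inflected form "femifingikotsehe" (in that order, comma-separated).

Segment: femifi-ngik-tso-he.
polarity: -ngik → negative.
voice: ∅ → reflexive.
tense: -tso → remote past.
aspect: -he → perfective.

negative, reflexive, remote past, perfective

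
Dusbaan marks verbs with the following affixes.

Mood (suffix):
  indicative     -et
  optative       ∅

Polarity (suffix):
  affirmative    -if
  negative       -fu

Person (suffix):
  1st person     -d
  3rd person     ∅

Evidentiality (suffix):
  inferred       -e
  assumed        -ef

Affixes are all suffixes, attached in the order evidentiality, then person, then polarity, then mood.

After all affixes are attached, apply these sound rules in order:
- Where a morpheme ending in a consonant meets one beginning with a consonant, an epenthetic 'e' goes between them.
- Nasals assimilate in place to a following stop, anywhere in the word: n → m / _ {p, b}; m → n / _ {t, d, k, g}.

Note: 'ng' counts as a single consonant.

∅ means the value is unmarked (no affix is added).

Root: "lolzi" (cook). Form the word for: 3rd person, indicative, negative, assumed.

Attach evidentiality assumed -ef → lolzief.
person = 3rd person: zero marking, form stays lolzief.
Attach polarity negative -fu → lolzieffu.
Attach mood indicative -et → lolzieffuet.
Apply epenthesis: lolzieffuet → lolziefefuet.
Nasal assimilation: no change.

lolziefefuet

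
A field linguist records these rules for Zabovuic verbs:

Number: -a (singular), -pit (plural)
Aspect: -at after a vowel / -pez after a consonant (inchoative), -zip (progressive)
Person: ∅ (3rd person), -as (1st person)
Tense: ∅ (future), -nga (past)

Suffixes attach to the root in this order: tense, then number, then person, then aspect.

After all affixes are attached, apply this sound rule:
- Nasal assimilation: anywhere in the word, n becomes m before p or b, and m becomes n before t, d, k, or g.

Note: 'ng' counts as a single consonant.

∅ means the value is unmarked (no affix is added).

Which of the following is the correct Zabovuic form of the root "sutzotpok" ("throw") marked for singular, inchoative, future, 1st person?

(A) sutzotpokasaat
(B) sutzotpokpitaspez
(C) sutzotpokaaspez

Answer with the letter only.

tense = future: zero marking, form stays sutzotpok.
Attach number singular -a → sutzotpoka.
Attach person 1st person -as → sutzotpokaas.
Attach aspect inchoative -pez (after consonant 's') → sutzotpokaaspez.
Nasal assimilation: no change.
So the correct form is sutzotpokaaspez, option (C).
(A) sutzotpokasaat is wrong: it has the affixes in the wrong order.
(B) sutzotpokpitaspez is wrong: it uses plural instead of singular for number.

C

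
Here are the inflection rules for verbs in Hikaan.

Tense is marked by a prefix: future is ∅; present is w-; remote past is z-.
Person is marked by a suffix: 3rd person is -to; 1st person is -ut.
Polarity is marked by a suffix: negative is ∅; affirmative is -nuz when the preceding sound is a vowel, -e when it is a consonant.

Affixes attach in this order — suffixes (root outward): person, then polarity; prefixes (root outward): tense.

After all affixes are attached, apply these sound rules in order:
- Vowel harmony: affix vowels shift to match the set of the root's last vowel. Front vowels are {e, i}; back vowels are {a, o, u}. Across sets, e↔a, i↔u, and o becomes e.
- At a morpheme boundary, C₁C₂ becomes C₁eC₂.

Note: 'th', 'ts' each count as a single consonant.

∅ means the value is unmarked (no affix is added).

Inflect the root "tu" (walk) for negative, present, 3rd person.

Attach tense present w- → wtu.
Attach person 3rd person -to → wtuto.
polarity = negative: zero marking, form stays wtuto.
Vowel harmony: no change.
Apply epenthesis: wtuto → wetuto.

wetuto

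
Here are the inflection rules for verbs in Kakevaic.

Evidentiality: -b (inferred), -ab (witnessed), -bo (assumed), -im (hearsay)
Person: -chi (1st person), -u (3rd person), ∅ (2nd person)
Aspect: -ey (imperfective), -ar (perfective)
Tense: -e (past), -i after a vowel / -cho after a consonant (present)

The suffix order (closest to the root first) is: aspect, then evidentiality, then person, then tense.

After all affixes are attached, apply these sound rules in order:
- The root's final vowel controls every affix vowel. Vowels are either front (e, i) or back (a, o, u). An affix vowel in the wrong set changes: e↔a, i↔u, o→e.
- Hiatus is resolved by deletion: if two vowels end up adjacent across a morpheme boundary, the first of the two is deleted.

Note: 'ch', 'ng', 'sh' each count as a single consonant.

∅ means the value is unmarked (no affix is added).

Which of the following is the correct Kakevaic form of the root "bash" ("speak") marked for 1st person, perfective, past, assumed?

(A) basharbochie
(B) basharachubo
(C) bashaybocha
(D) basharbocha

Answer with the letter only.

Attach aspect perfective -ar → bashar.
Attach evidentiality assumed -bo → basharbo.
Attach person 1st person -chi → basharbochi.
Attach tense past -e → basharbochie.
Apply vowel harmony: basharbochie → basharbochua.
Apply vowel deletion: basharbochua → basharbocha.
So the correct form is basharbocha, option (D).
(B) basharachubo is wrong: it has the affixes in the wrong order.
(C) bashaybocha is wrong: it uses imperfective instead of perfective for aspect.
(A) basharbochie is wrong: it fails to apply the sound rule(s).

D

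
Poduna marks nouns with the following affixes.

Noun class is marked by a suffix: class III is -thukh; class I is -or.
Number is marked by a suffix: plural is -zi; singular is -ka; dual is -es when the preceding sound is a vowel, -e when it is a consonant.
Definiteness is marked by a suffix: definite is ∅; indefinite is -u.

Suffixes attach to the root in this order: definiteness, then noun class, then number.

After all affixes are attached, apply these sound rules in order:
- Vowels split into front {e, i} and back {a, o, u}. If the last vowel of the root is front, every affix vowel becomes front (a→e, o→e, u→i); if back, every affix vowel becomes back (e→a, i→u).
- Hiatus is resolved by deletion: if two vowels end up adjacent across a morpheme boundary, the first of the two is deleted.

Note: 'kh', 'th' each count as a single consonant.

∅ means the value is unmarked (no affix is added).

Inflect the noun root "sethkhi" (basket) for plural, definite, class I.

sethkherzi

definiteness = definite: zero marking, form stays sethkhi.
Attach noun class class I -or → sethkhior.
Attach number plural -zi → sethkhiorzi.
Apply vowel harmony: sethkhiorzi → sethkhierzi.
Apply vowel deletion: sethkhierzi → sethkherzi.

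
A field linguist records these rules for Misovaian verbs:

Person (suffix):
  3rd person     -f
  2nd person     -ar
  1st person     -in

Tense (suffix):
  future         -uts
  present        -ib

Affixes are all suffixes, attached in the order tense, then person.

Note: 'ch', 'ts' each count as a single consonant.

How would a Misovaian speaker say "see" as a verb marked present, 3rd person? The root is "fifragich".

fifragichibf

Attach tense present -ib → fifragichib.
Attach person 3rd person -f → fifragichibf.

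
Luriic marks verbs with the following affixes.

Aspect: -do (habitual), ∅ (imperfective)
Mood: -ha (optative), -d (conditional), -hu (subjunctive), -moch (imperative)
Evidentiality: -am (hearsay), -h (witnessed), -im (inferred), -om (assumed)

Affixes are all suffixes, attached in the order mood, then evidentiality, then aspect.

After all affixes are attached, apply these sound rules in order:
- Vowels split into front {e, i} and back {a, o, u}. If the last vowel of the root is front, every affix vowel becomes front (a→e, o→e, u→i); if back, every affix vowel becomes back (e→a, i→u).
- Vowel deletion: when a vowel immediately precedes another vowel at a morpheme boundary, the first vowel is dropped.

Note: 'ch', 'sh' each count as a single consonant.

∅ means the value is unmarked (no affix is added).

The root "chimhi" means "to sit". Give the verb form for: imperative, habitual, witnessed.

chimhimechhde

Attach mood imperative -moch → chimhimoch.
Attach evidentiality witnessed -h → chimhimochh.
Attach aspect habitual -do → chimhimochhdo.
Apply vowel harmony: chimhimochhdo → chimhimechhde.
Vowel deletion: no change.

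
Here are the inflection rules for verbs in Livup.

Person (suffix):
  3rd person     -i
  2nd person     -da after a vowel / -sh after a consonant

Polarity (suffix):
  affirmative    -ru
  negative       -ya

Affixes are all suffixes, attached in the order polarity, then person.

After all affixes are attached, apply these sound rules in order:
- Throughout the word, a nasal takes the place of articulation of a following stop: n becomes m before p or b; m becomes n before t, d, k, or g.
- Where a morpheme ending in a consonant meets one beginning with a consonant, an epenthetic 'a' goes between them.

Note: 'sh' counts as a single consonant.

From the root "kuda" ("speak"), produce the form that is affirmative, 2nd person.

Attach polarity affirmative -ru → kudaru.
Attach person 2nd person -da (after vowel 'u') → kudaruda.
Nasal assimilation: no change.
Epenthesis: no change.

kudaruda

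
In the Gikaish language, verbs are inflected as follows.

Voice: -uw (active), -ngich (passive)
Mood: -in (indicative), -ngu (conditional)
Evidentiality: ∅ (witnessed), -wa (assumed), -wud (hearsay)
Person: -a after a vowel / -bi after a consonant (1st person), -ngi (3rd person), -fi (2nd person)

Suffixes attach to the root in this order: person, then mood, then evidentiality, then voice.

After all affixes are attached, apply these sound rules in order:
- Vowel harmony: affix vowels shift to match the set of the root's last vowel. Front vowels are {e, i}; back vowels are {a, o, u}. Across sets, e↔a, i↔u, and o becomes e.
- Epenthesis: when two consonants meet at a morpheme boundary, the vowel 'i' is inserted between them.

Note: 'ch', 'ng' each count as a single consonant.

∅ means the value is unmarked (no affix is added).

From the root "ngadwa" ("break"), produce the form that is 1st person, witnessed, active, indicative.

Attach person 1st person -a (after vowel 'a') → ngadwaa.
Attach mood indicative -in → ngadwaain.
evidentiality = witnessed: zero marking, form stays ngadwaain.
Attach voice active -uw → ngadwaainuw.
Apply vowel harmony: ngadwaainuw → ngadwaaunuw.
Epenthesis: no change.

ngadwaaunuw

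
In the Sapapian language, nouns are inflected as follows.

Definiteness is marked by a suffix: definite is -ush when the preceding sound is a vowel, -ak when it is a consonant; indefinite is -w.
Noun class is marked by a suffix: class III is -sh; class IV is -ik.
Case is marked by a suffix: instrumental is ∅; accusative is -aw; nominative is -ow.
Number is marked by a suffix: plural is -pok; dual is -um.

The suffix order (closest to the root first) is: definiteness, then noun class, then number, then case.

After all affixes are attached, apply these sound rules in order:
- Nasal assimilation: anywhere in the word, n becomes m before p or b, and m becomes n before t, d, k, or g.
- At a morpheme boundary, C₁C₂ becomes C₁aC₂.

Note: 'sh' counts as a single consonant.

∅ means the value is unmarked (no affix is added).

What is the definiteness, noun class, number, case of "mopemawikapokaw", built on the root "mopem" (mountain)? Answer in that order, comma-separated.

indefinite, class IV, plural, accusative

Segment: mopem-w-ik-pok-aw.
definiteness: -w → indefinite.
noun class: -ik → class IV.
number: -pok → plural.
case: -aw → accusative.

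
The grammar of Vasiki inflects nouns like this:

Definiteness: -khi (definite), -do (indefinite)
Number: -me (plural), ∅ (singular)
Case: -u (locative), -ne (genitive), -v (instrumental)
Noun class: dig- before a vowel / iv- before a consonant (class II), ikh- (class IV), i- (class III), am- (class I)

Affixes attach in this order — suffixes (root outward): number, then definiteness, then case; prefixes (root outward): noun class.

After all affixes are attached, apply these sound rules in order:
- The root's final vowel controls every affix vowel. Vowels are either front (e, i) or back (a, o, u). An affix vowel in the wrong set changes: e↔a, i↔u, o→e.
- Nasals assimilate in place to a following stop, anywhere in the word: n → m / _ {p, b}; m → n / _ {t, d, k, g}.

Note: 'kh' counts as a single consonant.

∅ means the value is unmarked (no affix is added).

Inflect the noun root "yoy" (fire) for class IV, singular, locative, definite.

number = singular: zero marking, form stays yoy.
Attach definiteness definite -khi → yoykhi.
Attach case locative -u → yoykhiu.
Attach noun class class IV ikh- → ikhyoykhiu.
Apply vowel harmony: ikhyoykhiu → ukhyoykhuu.
Nasal assimilation: no change.

ukhyoykhuu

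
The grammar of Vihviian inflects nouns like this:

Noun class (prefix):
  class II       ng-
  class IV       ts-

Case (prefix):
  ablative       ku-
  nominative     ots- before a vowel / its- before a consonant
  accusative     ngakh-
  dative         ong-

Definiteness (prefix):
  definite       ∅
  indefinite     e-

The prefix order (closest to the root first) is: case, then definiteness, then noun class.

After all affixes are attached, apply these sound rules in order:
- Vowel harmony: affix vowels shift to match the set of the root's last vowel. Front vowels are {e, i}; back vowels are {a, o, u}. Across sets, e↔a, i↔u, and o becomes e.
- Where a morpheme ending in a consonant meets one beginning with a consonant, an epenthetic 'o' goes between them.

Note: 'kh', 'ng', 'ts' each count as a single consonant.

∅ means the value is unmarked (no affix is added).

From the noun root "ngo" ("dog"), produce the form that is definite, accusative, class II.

ngongakhongo

Attach case accusative ngakh- → ngakhngo.
definiteness = definite: zero marking, form stays ngakhngo.
Attach noun class class II ng- → ngngakhngo.
Vowel harmony: no change.
Apply epenthesis: ngngakhngo → ngongakhongo.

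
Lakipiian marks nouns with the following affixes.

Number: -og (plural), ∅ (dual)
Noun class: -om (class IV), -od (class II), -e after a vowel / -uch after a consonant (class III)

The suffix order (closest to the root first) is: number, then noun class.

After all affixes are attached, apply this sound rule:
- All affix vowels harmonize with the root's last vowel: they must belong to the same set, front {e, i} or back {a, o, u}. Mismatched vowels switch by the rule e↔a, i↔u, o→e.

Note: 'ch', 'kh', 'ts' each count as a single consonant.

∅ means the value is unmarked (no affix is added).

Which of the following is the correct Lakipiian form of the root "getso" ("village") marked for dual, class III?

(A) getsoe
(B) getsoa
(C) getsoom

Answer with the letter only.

number = dual: zero marking, form stays getso.
Attach noun class class III -e (after vowel 'o') → getsoe.
Apply vowel harmony: getsoe → getsoa.
So the correct form is getsoa, option (B).
(C) getsoom is wrong: it uses class IV instead of class III for noun class.
(A) getsoe is wrong: it fails to apply the sound rule(s).

B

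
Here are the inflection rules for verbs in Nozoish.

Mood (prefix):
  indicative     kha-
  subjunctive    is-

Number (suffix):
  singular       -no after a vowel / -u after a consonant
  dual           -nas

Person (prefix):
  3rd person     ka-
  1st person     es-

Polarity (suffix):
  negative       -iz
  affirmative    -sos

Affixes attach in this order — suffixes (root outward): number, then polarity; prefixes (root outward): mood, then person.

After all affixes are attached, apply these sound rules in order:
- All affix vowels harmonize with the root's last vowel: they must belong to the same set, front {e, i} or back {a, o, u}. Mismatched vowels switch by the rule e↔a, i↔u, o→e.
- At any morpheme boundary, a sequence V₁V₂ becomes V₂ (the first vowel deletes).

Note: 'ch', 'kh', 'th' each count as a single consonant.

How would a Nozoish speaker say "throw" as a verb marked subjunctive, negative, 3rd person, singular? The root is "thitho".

Attach mood subjunctive is- → isthitho.
Attach number singular -no (after vowel 'o') → isthithono.
Attach person 3rd person ka- → kaisthithono.
Attach polarity negative -iz → kaisthithonoiz.
Apply vowel harmony: kaisthithonoiz → kausthithonouz.
Apply vowel deletion: kausthithonouz → kusthithonuz.

kusthithonuz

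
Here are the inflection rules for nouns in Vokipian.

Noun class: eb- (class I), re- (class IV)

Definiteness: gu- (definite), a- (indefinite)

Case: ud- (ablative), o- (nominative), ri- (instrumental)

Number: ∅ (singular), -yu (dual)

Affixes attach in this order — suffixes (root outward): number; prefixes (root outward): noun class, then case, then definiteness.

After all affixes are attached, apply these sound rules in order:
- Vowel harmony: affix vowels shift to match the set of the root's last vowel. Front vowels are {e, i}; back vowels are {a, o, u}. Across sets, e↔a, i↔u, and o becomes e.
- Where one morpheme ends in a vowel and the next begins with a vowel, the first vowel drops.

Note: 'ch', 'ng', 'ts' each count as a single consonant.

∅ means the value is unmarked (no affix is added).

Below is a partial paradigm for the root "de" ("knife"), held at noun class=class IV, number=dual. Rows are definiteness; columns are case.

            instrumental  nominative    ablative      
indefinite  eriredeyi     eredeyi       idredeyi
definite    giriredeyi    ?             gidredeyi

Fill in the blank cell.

geredeyi

Attach noun class class IV re- → rede.
Attach case nominative o- → orede.
Attach number dual -yu → oredeyu.
Attach definiteness definite gu- → guoredeyu.
Apply vowel harmony: guoredeyu → gieredeyi.
Apply vowel deletion: gieredeyi → geredeyi.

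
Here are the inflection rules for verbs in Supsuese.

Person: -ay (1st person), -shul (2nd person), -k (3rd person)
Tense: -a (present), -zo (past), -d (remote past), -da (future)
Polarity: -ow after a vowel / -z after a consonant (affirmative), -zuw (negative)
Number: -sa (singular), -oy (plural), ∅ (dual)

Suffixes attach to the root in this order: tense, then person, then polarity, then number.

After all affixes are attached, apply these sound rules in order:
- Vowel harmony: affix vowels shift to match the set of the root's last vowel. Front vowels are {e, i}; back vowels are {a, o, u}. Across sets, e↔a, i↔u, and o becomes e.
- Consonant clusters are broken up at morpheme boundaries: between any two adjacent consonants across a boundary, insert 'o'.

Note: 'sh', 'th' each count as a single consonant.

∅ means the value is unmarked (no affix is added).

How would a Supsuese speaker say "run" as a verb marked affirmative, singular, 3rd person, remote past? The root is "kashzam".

kashzamodokozosa

Attach tense remote past -d → kashzamd.
Attach person 3rd person -k → kashzamdk.
Attach polarity affirmative -z (after consonant 'k') → kashzamdkz.
Attach number singular -sa → kashzamdkzsa.
Vowel harmony: no change.
Apply epenthesis: kashzamdkzsa → kashzamodokozosa.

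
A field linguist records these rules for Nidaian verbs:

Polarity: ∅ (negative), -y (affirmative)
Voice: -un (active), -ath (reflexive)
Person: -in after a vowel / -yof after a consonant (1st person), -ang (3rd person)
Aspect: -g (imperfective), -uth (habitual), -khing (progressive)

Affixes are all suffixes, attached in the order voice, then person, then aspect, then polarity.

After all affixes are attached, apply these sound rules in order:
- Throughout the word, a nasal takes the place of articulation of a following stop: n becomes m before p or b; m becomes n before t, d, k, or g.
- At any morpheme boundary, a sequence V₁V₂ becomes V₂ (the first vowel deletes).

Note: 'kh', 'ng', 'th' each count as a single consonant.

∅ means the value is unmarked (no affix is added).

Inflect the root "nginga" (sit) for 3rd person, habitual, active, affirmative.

Attach voice active -un → ngingaun.
Attach person 3rd person -ang → ngingaunang.
Attach aspect habitual -uth → ngingaunanguth.
Attach polarity affirmative -y → ngingaunanguthy.
Nasal assimilation: no change.
Apply vowel deletion: ngingaunanguthy → ngingunanguthy.

ngingunanguthy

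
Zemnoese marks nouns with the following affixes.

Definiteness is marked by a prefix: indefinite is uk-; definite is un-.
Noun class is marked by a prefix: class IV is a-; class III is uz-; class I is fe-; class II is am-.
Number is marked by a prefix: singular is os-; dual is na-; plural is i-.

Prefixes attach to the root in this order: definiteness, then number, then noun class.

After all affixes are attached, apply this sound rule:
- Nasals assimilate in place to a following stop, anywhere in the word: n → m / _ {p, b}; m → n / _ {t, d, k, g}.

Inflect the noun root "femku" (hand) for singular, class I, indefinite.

feosukfenku

Attach definiteness indefinite uk- → ukfemku.
Attach number singular os- → osukfemku.
Attach noun class class I fe- → feosukfemku.
Apply nasal assimilation: feosukfemku → feosukfenku.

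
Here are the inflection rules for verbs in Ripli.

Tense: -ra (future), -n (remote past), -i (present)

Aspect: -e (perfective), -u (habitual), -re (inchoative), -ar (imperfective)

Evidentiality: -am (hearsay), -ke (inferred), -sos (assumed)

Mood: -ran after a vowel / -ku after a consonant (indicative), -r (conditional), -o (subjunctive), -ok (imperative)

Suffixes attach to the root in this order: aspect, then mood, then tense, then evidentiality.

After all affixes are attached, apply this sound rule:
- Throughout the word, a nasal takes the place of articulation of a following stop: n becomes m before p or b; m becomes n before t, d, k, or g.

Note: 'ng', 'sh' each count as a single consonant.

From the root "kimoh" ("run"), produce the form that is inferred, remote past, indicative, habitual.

Attach aspect habitual -u → kimohu.
Attach mood indicative -ran (after vowel 'u') → kimohuran.
Attach tense remote past -n → kimohurann.
Attach evidentiality inferred -ke → kimohurannke.
Nasal assimilation: no change.

kimohurannke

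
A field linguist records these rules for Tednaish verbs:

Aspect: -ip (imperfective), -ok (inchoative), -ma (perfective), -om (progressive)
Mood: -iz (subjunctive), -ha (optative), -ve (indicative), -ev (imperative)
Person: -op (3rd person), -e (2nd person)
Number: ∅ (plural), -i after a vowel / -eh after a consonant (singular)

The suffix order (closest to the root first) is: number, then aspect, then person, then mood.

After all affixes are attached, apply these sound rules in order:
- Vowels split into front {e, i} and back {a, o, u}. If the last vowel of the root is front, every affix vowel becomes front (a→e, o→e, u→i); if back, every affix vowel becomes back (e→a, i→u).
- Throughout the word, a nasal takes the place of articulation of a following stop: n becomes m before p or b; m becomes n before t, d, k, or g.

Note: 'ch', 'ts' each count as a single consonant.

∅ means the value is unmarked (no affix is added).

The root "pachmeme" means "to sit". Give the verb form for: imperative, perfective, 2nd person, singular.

pachmemeimeeev

Attach number singular -i (after vowel 'e') → pachmemei.
Attach aspect perfective -ma → pachmemeima.
Attach person 2nd person -e → pachmemeimae.
Attach mood imperative -ev → pachmemeimaeev.
Apply vowel harmony: pachmemeimaeev → pachmemeimeeev.
Nasal assimilation: no change.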